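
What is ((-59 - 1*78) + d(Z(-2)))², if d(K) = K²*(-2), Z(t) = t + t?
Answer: 28561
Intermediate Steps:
Z(t) = 2*t
d(K) = -2*K²
((-59 - 1*78) + d(Z(-2)))² = ((-59 - 1*78) - 2*(2*(-2))²)² = ((-59 - 78) - 2*(-4)²)² = (-137 - 2*16)² = (-137 - 32)² = (-169)² = 28561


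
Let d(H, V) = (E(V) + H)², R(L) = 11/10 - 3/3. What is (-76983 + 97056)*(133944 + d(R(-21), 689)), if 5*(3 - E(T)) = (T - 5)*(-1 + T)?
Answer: 17780309388738057/100 ≈ 1.7780e+14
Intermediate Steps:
R(L) = ⅒ (R(L) = 11*(⅒) - 3*⅓ = 11/10 - 1 = ⅒)
E(T) = 3 - (-1 + T)*(-5 + T)/5 (E(T) = 3 - (T - 5)*(-1 + T)/5 = 3 - (-5 + T)*(-1 + T)/5 = 3 - (-1 + T)*(-5 + T)/5)
d(H, V) = (2 + H - V²/5 + 6*V/5)² (d(H, V) = ((2 - V²/5 + 6*V/5) + H)² = (2 + H - V²/5 + 6*V/5)²)
(-76983 + 97056)*(133944 + d(R(-21), 689)) = (-76983 + 97056)*(133944 + (10 - 1*689² + 5*(⅒) + 6*689)²/25) = 20073*(133944 + (10 - 1*474721 + ½ + 4134)²/25) = 20073*(133944 + (10 - 474721 + ½ + 4134)²/25) = 20073*(133944 + (-941153/2)²/25) = 20073*(133944 + (1/25)*(885768969409/4)) = 20073*(133944 + 885768969409/100) = 20073*(885782363809/100) = 17780309388738057/100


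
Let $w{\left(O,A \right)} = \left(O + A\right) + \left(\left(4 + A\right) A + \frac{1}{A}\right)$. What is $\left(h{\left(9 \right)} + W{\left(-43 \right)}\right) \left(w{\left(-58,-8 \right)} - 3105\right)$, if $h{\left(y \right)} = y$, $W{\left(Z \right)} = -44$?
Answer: $\frac{878955}{8} \approx 1.0987 \cdot 10^{5}$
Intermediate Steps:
$w{\left(O,A \right)} = A + O + \frac{1}{A} + A \left(4 + A\right)$ ($w{\left(O,A \right)} = \left(A + O\right) + \left(A \left(4 + A\right) + \frac{1}{A}\right) = \left(A + O\right) + \left(\frac{1}{A} + A \left(4 + A\right)\right) = A + O + \frac{1}{A} + A \left(4 + A\right)$)
$\left(h{\left(9 \right)} + W{\left(-43 \right)}\right) \left(w{\left(-58,-8 \right)} - 3105\right) = \left(9 - 44\right) \left(\left(-58 + \frac{1}{-8} + \left(-8\right)^{2} + 5 \left(-8\right)\right) - 3105\right) = - 35 \left(\left(-58 - \frac{1}{8} + 64 - 40\right) - 3105\right) = - 35 \left(- \frac{273}{8} - 3105\right) = \left(-35\right) \left(- \frac{25113}{8}\right) = \frac{878955}{8}$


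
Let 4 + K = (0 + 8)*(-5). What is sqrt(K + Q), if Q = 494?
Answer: 15*sqrt(2) ≈ 21.213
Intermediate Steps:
K = -44 (K = -4 + (0 + 8)*(-5) = -4 + 8*(-5) = -4 - 40 = -44)
sqrt(K + Q) = sqrt(-44 + 494) = sqrt(450) = 15*sqrt(2)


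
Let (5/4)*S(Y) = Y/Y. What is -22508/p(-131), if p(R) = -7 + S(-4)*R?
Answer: 112540/559 ≈ 201.32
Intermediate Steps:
S(Y) = ⅘ (S(Y) = 4*(Y/Y)/5 = (⅘)*1 = ⅘)
p(R) = -7 + 4*R/5
-22508/p(-131) = -22508/(-7 + (⅘)*(-131)) = -22508/(-7 - 524/5) = -22508/(-559/5) = -22508*(-5/559) = 112540/559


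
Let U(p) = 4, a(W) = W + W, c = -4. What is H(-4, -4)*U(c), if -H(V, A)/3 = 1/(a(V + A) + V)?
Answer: ⅗ ≈ 0.60000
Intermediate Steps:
a(W) = 2*W
H(V, A) = -3/(2*A + 3*V) (H(V, A) = -3/(2*(V + A) + V) = -3/(2*(A + V) + V) = -3/((2*A + 2*V) + V) = -3/(2*A + 3*V))
H(-4, -4)*U(c) = -3/(2*(-4) + 3*(-4))*4 = -3/(-8 - 12)*4 = -3/(-20)*4 = -3*(-1/20)*4 = (3/20)*4 = ⅗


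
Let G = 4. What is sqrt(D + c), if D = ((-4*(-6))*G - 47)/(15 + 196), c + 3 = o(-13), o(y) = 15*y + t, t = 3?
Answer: 2*I*sqrt(2167814)/211 ≈ 13.956*I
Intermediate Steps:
o(y) = 3 + 15*y (o(y) = 15*y + 3 = 3 + 15*y)
c = -195 (c = -3 + (3 + 15*(-13)) = -3 + (3 - 195) = -3 - 192 = -195)
D = 49/211 (D = (-4*(-6)*4 - 47)/(15 + 196) = (24*4 - 47)/211 = (96 - 47)*(1/211) = 49*(1/211) = 49/211 ≈ 0.23223)
sqrt(D + c) = sqrt(49/211 - 195) = sqrt(-41096/211) = 2*I*sqrt(2167814)/211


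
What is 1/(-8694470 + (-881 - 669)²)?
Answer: -1/6291970 ≈ -1.5893e-7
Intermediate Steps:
1/(-8694470 + (-881 - 669)²) = 1/(-8694470 + (-1550)²) = 1/(-8694470 + 2402500) = 1/(-6291970) = -1/6291970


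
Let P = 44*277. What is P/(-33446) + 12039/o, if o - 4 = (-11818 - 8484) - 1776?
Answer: -111949051/123047834 ≈ -0.90980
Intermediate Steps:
P = 12188
o = -22074 (o = 4 + ((-11818 - 8484) - 1776) = 4 + (-20302 - 1776) = 4 - 22078 = -22074)
P/(-33446) + 12039/o = 12188/(-33446) + 12039/(-22074) = 12188*(-1/33446) + 12039*(-1/22074) = -6094/16723 - 4013/7358 = -111949051/123047834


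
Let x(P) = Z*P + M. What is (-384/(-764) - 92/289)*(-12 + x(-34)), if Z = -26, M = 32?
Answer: 9195488/55199 ≈ 166.59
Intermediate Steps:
x(P) = 32 - 26*P (x(P) = -26*P + 32 = 32 - 26*P)
(-384/(-764) - 92/289)*(-12 + x(-34)) = (-384/(-764) - 92/289)*(-12 + (32 - 26*(-34))) = (-384*(-1/764) - 92*1/289)*(-12 + (32 + 884)) = (96/191 - 92/289)*(-12 + 916) = (10172/55199)*904 = 9195488/55199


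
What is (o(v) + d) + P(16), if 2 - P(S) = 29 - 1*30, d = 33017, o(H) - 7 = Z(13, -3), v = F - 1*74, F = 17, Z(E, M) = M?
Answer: 33024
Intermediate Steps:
v = -57 (v = 17 - 1*74 = 17 - 74 = -57)
o(H) = 4 (o(H) = 7 - 3 = 4)
P(S) = 3 (P(S) = 2 - (29 - 1*30) = 2 - (29 - 30) = 2 - 1*(-1) = 2 + 1 = 3)
(o(v) + d) + P(16) = (4 + 33017) + 3 = 33021 + 3 = 33024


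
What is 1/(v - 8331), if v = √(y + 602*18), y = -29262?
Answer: -2777/23141329 - I*√18426/69423987 ≈ -0.00012 - 1.9553e-6*I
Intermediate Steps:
v = I*√18426 (v = √(-29262 + 602*18) = √(-29262 + 10836) = √(-18426) = I*√18426 ≈ 135.74*I)
1/(v - 8331) = 1/(I*√18426 - 8331) = 1/(-8331 + I*√18426)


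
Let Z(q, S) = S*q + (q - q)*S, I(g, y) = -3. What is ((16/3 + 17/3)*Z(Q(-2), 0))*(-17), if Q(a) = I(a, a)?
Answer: 0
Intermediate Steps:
Q(a) = -3
Z(q, S) = S*q (Z(q, S) = S*q + 0*S = S*q + 0 = S*q)
((16/3 + 17/3)*Z(Q(-2), 0))*(-17) = ((16/3 + 17/3)*(0*(-3)))*(-17) = ((16*(1/3) + 17*(1/3))*0)*(-17) = ((16/3 + 17/3)*0)*(-17) = (11*0)*(-17) = 0*(-17) = 0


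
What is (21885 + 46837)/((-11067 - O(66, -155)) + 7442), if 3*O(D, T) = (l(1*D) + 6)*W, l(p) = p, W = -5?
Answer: -68722/3505 ≈ -19.607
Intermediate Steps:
O(D, T) = -10 - 5*D/3 (O(D, T) = ((1*D + 6)*(-5))/3 = ((D + 6)*(-5))/3 = ((6 + D)*(-5))/3 = (-30 - 5*D)/3 = -10 - 5*D/3)
(21885 + 46837)/((-11067 - O(66, -155)) + 7442) = (21885 + 46837)/((-11067 - (-10 - 5/3*66)) + 7442) = 68722/((-11067 - (-10 - 110)) + 7442) = 68722/((-11067 - 1*(-120)) + 7442) = 68722/((-11067 + 120) + 7442) = 68722/(-10947 + 7442) = 68722/(-3505) = 68722*(-1/3505) = -68722/3505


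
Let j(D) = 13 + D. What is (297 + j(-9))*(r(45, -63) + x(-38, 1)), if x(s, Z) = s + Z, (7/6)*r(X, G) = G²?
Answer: 1012865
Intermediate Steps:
r(X, G) = 6*G²/7
x(s, Z) = Z + s
(297 + j(-9))*(r(45, -63) + x(-38, 1)) = (297 + (13 - 9))*((6/7)*(-63)² + (1 - 38)) = (297 + 4)*((6/7)*3969 - 37) = 301*(3402 - 37) = 301*3365 = 1012865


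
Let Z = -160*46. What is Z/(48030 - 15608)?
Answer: -3680/16211 ≈ -0.22701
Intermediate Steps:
Z = -7360
Z/(48030 - 15608) = -7360/(48030 - 15608) = -7360/32422 = -7360*1/32422 = -3680/16211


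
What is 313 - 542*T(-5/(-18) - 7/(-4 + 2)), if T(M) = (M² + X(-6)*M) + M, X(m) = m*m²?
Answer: 35056981/81 ≈ 4.3280e+5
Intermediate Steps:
X(m) = m³
T(M) = M² - 215*M (T(M) = (M² + (-6)³*M) + M = (M² - 216*M) + M = M² - 215*M)
313 - 542*T(-5/(-18) - 7/(-4 + 2)) = 313 - 542*(-5/(-18) - 7/(-4 + 2))*(-215 + (-5/(-18) - 7/(-4 + 2))) = 313 - 542*(-5*(-1/18) - 7/(-2))*(-215 + (-5*(-1/18) - 7/(-2))) = 313 - 542*(5/18 - 7*(-½))*(-215 + (5/18 - 7*(-½))) = 313 - 542*(5/18 + 7/2)*(-215 + (5/18 + 7/2)) = 313 - 18428*(-215 + 34/9)/9 = 313 - 18428*(-1901)/(9*9) = 313 - 542*(-64634/81) = 313 + 35031628/81 = 35056981/81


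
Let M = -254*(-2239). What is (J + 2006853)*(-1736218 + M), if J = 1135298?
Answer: -3668498998312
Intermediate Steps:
M = 568706
(J + 2006853)*(-1736218 + M) = (1135298 + 2006853)*(-1736218 + 568706) = 3142151*(-1167512) = -3668498998312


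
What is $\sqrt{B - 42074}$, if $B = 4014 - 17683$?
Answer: $i \sqrt{55743} \approx 236.1 i$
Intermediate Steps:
$B = -13669$
$\sqrt{B - 42074} = \sqrt{-13669 - 42074} = \sqrt{-55743} = i \sqrt{55743}$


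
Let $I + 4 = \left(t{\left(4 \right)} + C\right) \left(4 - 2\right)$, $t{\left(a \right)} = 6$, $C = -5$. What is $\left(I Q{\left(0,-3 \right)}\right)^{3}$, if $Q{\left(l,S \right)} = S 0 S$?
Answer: $0$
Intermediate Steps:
$I = -2$ ($I = -4 + \left(6 - 5\right) \left(4 - 2\right) = -4 + 1 \cdot 2 = -4 + 2 = -2$)
$Q{\left(l,S \right)} = 0$ ($Q{\left(l,S \right)} = 0 S = 0$)
$\left(I Q{\left(0,-3 \right)}\right)^{3} = \left(\left(-2\right) 0\right)^{3} = 0^{3} = 0$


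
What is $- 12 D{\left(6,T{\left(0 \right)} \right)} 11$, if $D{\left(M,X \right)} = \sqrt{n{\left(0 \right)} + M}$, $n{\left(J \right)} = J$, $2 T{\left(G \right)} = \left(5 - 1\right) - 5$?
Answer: $- 132 \sqrt{6} \approx -323.33$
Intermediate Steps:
$T{\left(G \right)} = - \frac{1}{2}$ ($T{\left(G \right)} = \frac{\left(5 - 1\right) - 5}{2} = \frac{4 - 5}{2} = \frac{1}{2} \left(-1\right) = - \frac{1}{2}$)
$D{\left(M,X \right)} = \sqrt{M}$ ($D{\left(M,X \right)} = \sqrt{0 + M} = \sqrt{M}$)
$- 12 D{\left(6,T{\left(0 \right)} \right)} 11 = - 12 \sqrt{6} \cdot 11 = - 132 \sqrt{6}$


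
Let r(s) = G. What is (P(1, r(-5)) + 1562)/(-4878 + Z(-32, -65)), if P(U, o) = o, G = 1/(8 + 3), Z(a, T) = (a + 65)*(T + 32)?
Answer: -17183/65637 ≈ -0.26179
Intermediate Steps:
Z(a, T) = (32 + T)*(65 + a) (Z(a, T) = (65 + a)*(32 + T) = (32 + T)*(65 + a))
G = 1/11 ≈ 0.090909
r(s) = 1/11
(P(1, r(-5)) + 1562)/(-4878 + Z(-32, -65)) = (1/11 + 1562)/(-4878 + (2080 + 32*(-32) + 65*(-65) - 65*(-32))) = 17183/(11*(-4878 + (2080 - 1024 - 4225 + 2080))) = 17183/(11*(-4878 - 1089)) = (17183/11)/(-5967) = (17183/11)*(-1/5967) = -17183/65637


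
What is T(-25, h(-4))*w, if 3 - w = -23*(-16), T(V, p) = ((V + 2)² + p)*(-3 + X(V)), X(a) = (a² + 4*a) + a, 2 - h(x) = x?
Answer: -97051675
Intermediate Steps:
h(x) = 2 - x
X(a) = a² + 5*a
T(V, p) = (-3 + V*(5 + V))*(p + (2 + V)²) (T(V, p) = ((V + 2)² + p)*(-3 + V*(5 + V)) = ((2 + V)² + p)*(-3 + V*(5 + V)) = (p + (2 + V)²)*(-3 + V*(5 + V)) = (-3 + V*(5 + V))*(p + (2 + V)²))
w = -365 (w = 3 - (-23)*(-16) = 3 - 1*368 = 3 - 368 = -365)
T(-25, h(-4))*w = (-3*(2 - 1*(-4)) - 3*(2 - 25)² - 25*(2 - 1*(-4))*(5 - 25) - 25*(2 - 25)²*(5 - 25))*(-365) = (-3*(2 + 4) - 3*(-23)² - 25*(2 + 4)*(-20) - 25*(-23)²*(-20))*(-365) = (-3*6 - 3*529 - 25*6*(-20) - 25*529*(-20))*(-365) = (-18 - 1587 + 3000 + 264500)*(-365) = 265895*(-365) = -97051675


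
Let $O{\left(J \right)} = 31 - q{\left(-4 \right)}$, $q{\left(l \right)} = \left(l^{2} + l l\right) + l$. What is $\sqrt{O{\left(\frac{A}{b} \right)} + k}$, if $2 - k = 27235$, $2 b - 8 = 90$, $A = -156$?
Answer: $i \sqrt{27230} \approx 165.02 i$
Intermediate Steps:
$q{\left(l \right)} = l + 2 l^{2}$ ($q{\left(l \right)} = \left(l^{2} + l^{2}\right) + l = 2 l^{2} + l = l + 2 l^{2}$)
$b = 49$ ($b = 4 + \frac{1}{2} \cdot 90 = 4 + 45 = 49$)
$k = -27233$ ($k = 2 - 27235 = -27233$)
$O{\left(J \right)} = 3$ ($O{\left(J \right)} = 31 - - 4 \left(1 + 2 \left(-4\right)\right) = 31 - - 4 \left(1 - 8\right) = 31 - \left(-4\right) \left(-7\right) = 31 - 28 = 3$)
$\sqrt{O{\left(\frac{A}{b} \right)} + k} = \sqrt{3 - 27233} = \sqrt{-27230} = i \sqrt{27230}$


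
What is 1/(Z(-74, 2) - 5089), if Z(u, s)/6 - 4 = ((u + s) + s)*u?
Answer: 1/26015 ≈ 3.8439e-5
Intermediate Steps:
Z(u, s) = 24 + 6*u*(u + 2*s) (Z(u, s) = 24 + 6*(((u + s) + s)*u) = 24 + 6*(((s + u) + s)*u) = 24 + 6*((u + 2*s)*u) = 24 + 6*(u*(u + 2*s)) = 24 + 6*u*(u + 2*s))
1/(Z(-74, 2) - 5089) = 1/((24 + 6*(-74)**2 + 12*2*(-74)) - 5089) = 1/((24 + 6*5476 - 1776) - 5089) = 1/((24 + 32856 - 1776) - 5089) = 1/(31104 - 5089) = 1/26015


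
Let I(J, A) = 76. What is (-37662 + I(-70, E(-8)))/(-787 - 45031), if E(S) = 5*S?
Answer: 18793/22909 ≈ 0.82033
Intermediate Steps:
(-37662 + I(-70, E(-8)))/(-787 - 45031) = (-37662 + 76)/(-787 - 45031) = -37586/(-45818) = -37586*(-1/45818) = 18793/22909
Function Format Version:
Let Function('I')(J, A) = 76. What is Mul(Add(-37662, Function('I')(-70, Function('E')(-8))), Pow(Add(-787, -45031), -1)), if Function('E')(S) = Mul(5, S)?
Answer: Rational(18793, 22909) ≈ 0.82033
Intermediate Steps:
Mul(Add(-37662, Function('I')(-70, Function('E')(-8))), Pow(Add(-787, -45031), -1)) = Mul(Add(-37662, 76), Pow(Add(-787, -45031), -1)) = Mul(-37586, Pow(-45818, -1)) = Mul(-37586, Rational(-1, 45818)) = Rational(18793, 22909)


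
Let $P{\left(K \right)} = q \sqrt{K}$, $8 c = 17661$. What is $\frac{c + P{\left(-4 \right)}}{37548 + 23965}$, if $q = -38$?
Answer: $\frac{17661}{492104} - \frac{76 i}{61513} \approx 0.035889 - 0.0012355 i$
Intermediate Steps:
$c = \frac{17661}{8}$ ($c = \frac{1}{8} \cdot 17661 = \frac{17661}{8} \approx 2207.6$)
$P{\left(K \right)} = - 38 \sqrt{K}$
$\frac{c + P{\left(-4 \right)}}{37548 + 23965} = \frac{\frac{17661}{8} - 38 \sqrt{-4}}{37548 + 23965} = \frac{\frac{17661}{8} - 38 \cdot 2 i}{61513} = \left(\frac{17661}{8} - 76 i\right) \frac{1}{61513} = \frac{17661}{492104} - \frac{76 i}{61513}$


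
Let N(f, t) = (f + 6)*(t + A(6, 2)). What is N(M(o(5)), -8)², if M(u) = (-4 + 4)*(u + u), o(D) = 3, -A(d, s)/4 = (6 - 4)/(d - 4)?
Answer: 5184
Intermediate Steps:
A(d, s) = -8/(-4 + d) (A(d, s) = -4*(6 - 4)/(d - 4) = -8/(-4 + d))
M(u) = 0 (M(u) = 0*(2*u) = 0)
N(f, t) = (-4 + t)*(6 + f) (N(f, t) = (f + 6)*(t - 8/(-4 + 6)) = (6 + f)*(t - 8/2) = (6 + f)*(t - 8*½) = (6 + f)*(t - 4) = (6 + f)*(-4 + t) = (-4 + t)*(6 + f))
N(M(o(5)), -8)² = (-24 - 4*0 + 6*(-8) + 0*(-8))² = (-24 + 0 - 48 + 0)² = (-72)² = 5184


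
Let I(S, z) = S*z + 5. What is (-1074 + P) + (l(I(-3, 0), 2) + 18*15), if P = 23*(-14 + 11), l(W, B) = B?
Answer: -871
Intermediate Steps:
I(S, z) = 5 + S*z
P = -69 (P = 23*(-3) = -69)
(-1074 + P) + (l(I(-3, 0), 2) + 18*15) = (-1074 - 69) + (2 + 18*15) = -1143 + (2 + 270) = -1143 + 272 = -871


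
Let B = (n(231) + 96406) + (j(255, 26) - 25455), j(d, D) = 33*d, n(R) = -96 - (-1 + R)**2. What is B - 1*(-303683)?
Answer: 330053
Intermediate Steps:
B = 26370 (B = ((-96 - (-1 + 231)**2) + 96406) + (33*255 - 25455) = ((-96 - 1*230**2) + 96406) + (8415 - 25455) = ((-96 - 1*52900) + 96406) - 17040 = ((-96 - 52900) + 96406) - 17040 = (-52996 + 96406) - 17040 = 43410 - 17040 = 26370)
B - 1*(-303683) = 26370 - 1*(-303683) = 26370 + 303683 = 330053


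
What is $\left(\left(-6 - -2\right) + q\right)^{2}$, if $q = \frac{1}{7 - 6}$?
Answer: $9$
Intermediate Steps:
$q = 1$ ($q = 1^{-1} = 1$)
$\left(\left(-6 - -2\right) + q\right)^{2} = \left(\left(-6 - -2\right) + 1\right)^{2} = \left(\left(-6 + 2\right) + 1\right)^{2} = \left(-4 + 1\right)^{2} = \left(-3\right)^{2} = 9$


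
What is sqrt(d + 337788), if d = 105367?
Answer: sqrt(443155) ≈ 665.70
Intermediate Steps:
sqrt(d + 337788) = sqrt(105367 + 337788) = sqrt(443155)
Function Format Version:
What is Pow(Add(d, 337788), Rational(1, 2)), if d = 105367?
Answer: Pow(443155, Rational(1, 2)) ≈ 665.70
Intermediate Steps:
Pow(Add(d, 337788), Rational(1, 2)) = Pow(Add(105367, 337788), Rational(1, 2)) = Pow(443155, Rational(1, 2))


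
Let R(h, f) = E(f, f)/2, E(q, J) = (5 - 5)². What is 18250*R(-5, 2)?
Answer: 0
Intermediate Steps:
E(q, J) = 0 (E(q, J) = 0² = 0)
R(h, f) = 0 (R(h, f) = 0/2 = 0*(½) = 0)
18250*R(-5, 2) = 18250*0 = 0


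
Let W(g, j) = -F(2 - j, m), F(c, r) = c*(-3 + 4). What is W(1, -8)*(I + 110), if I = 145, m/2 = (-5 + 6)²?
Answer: -2550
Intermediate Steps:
m = 2 (m = 2*(-5 + 6)² = 2*1² = 2*1 = 2)
F(c, r) = c (F(c, r) = c*1 = c)
W(g, j) = -2 + j (W(g, j) = -(2 - j) = -2 + j)
W(1, -8)*(I + 110) = (-2 - 8)*(145 + 110) = -10*255 = -2550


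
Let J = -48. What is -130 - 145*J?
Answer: 6830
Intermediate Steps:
-130 - 145*J = -130 - 145*(-48) = -130 + 6960 = 6830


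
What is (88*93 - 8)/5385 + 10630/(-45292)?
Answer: 156532421/121948710 ≈ 1.2836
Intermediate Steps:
(88*93 - 8)/5385 + 10630/(-45292) = (8184 - 8)*(1/5385) + 10630*(-1/45292) = 8176*(1/5385) - 5315/22646 = 8176/5385 - 5315/22646 = 156532421/121948710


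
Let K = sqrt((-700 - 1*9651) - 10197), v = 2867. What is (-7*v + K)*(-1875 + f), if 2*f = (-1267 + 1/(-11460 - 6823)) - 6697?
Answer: 91449335901/778 - 214167063*I*sqrt(5137)/18283 ≈ 1.1754e+8 - 8.3958e+5*I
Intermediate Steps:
K = 2*I*sqrt(5137) (K = sqrt((-700 - 9651) - 10197) = sqrt(-10351 - 10197) = sqrt(-20548) = 2*I*sqrt(5137) ≈ 143.35*I)
f = -145605813/36566 (f = ((-1267 + 1/(-11460 - 6823)) - 6697)/2 = ((-1267 + 1/(-18283)) - 6697)/2 = ((-1267 - 1/18283) - 6697)/2 = (-23164562/18283 - 6697)/2 = (1/2)*(-145605813/18283) = -145605813/36566 ≈ -3982.0)
(-7*v + K)*(-1875 + f) = (-7*2867 + 2*I*sqrt(5137))*(-1875 - 145605813/36566) = (-20069 + 2*I*sqrt(5137))*(-214167063/36566) = 91449335901/778 - 214167063*I*sqrt(5137)/18283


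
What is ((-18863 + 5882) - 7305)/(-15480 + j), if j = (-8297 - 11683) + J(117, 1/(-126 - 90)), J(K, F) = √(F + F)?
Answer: 77688888480/135800452801 + 121716*I*√3/135800452801 ≈ 0.57208 + 1.5524e-6*I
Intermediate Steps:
J(K, F) = √2*√F (J(K, F) = √(2*F) = √2*√F)
j = -19980 + I*√3/18 (j = (-8297 - 11683) + √2*√(1/(-126 - 90)) = -19980 + √2*√(1/(-216)) = -19980 + √2*√(-1/216) = -19980 + √2*(I*√6/36) = -19980 + I*√3/18 ≈ -19980.0 + 0.096225*I)
((-18863 + 5882) - 7305)/(-15480 + j) = ((-18863 + 5882) - 7305)/(-15480 + (-19980 + I*√3/18)) = (-12981 - 7305)/(-35460 + I*√3/18) = -20286/(-35460 + I*√3/18)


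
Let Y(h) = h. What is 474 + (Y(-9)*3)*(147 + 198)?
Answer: -8841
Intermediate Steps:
474 + (Y(-9)*3)*(147 + 198) = 474 + (-9*3)*(147 + 198) = 474 - 27*345 = 474 - 9315 = -8841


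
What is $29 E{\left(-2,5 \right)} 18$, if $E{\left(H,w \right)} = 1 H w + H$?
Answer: $-6264$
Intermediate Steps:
$E{\left(H,w \right)} = H + H w$ ($E{\left(H,w \right)} = H w + H = H + H w$)
$29 E{\left(-2,5 \right)} 18 = 29 \left(- 2 \left(1 + 5\right)\right) 18 = 29 \left(\left(-2\right) 6\right) 18 = 29 \left(-12\right) 18 = \left(-348\right) 18 = -6264$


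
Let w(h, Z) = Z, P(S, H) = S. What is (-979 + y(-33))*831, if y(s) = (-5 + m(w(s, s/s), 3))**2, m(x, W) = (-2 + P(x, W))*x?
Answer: -783633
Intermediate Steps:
m(x, W) = x*(-2 + x) (m(x, W) = (-2 + x)*x = x*(-2 + x))
y(s) = 36 (y(s) = (-5 + (s/s)*(-2 + s/s))**2 = (-5 + 1*(-2 + 1))**2 = (-5 + 1*(-1))**2 = (-5 - 1)**2 = (-6)**2 = 36)
(-979 + y(-33))*831 = (-979 + 36)*831 = -943*831 = -783633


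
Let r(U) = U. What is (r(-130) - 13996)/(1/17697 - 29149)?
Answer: 17856273/36846418 ≈ 0.48461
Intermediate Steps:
(r(-130) - 13996)/(1/17697 - 29149) = (-130 - 13996)/(1/17697 - 29149) = -14126/(1/17697 - 29149) = -14126/(-515849852/17697) = -14126*(-17697/515849852) = 17856273/36846418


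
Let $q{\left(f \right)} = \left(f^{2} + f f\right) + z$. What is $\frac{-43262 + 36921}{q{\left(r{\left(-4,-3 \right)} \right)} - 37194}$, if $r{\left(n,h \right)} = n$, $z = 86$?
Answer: $\frac{6341}{37076} \approx 0.17103$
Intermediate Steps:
$q{\left(f \right)} = 86 + 2 f^{2}$ ($q{\left(f \right)} = \left(f^{2} + f f\right) + 86 = \left(f^{2} + f^{2}\right) + 86 = 2 f^{2} + 86 = 86 + 2 f^{2}$)
$\frac{-43262 + 36921}{q{\left(r{\left(-4,-3 \right)} \right)} - 37194} = \frac{-43262 + 36921}{\left(86 + 2 \left(-4\right)^{2}\right) - 37194} = - \frac{6341}{\left(86 + 2 \cdot 16\right) - 37194} = - \frac{6341}{\left(86 + 32\right) - 37194} = - \frac{6341}{118 - 37194} = - \frac{6341}{-37076} = \left(-6341\right) \left(- \frac{1}{37076}\right) = \frac{6341}{37076}$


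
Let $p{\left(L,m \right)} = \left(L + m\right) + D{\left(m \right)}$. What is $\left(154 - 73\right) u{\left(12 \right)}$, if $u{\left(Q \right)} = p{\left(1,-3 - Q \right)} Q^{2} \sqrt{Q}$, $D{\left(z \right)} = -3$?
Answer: $- 396576 \sqrt{3} \approx -6.8689 \cdot 10^{5}$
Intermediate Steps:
$p{\left(L,m \right)} = -3 + L + m$ ($p{\left(L,m \right)} = \left(L + m\right) - 3 = -3 + L + m$)
$u{\left(Q \right)} = Q^{\frac{5}{2}} \left(-5 - Q\right)$ ($u{\left(Q \right)} = \left(-3 + 1 - \left(3 + Q\right)\right) Q^{2} \sqrt{Q} = \left(-5 - Q\right) Q^{2} \sqrt{Q} = Q^{2} \left(-5 - Q\right) \sqrt{Q} = Q^{\frac{5}{2}} \left(-5 - Q\right)$)
$\left(154 - 73\right) u{\left(12 \right)} = \left(154 - 73\right) 12^{\frac{5}{2}} \left(-5 - 12\right) = 81 \cdot 288 \sqrt{3} \left(-5 - 12\right) = 81 \cdot 288 \sqrt{3} \left(-17\right) = 81 \left(- 4896 \sqrt{3}\right) = - 396576 \sqrt{3}$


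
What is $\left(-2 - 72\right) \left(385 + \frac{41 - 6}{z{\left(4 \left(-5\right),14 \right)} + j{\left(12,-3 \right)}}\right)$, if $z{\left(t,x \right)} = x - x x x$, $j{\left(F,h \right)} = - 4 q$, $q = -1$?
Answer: $- \frac{38830575}{1363} \approx -28489.0$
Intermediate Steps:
$j{\left(F,h \right)} = 4$ ($j{\left(F,h \right)} = \left(-4\right) \left(-1\right) = 4$)
$z{\left(t,x \right)} = x - x^{3}$ ($z{\left(t,x \right)} = x - x^{2} x = x - x^{3}$)
$\left(-2 - 72\right) \left(385 + \frac{41 - 6}{z{\left(4 \left(-5\right),14 \right)} + j{\left(12,-3 \right)}}\right) = \left(-2 - 72\right) \left(385 + \frac{41 - 6}{\left(14 - 14^{3}\right) + 4}\right) = - 74 \left(385 + \frac{35}{\left(14 - 2744\right) + 4}\right) = - 74 \left(385 + \frac{35}{-2730 + 4}\right) = - 74 \left(385 + \frac{35}{-2726}\right) = - 74 \left(385 + 35 \left(- \frac{1}{2726}\right)\right) = - 74 \left(385 - \frac{35}{2726}\right) = \left(-74\right) \frac{1049475}{2726} = - \frac{38830575}{1363}$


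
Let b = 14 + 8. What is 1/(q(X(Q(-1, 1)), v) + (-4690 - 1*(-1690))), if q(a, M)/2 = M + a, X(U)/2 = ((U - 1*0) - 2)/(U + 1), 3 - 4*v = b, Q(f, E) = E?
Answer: -2/6023 ≈ -0.00033206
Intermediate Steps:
b = 22
v = -19/4 (v = ¾ - ¼*22 = ¾ - 11/2 = -19/4 ≈ -4.7500)
X(U) = 2*(-2 + U)/(1 + U) (X(U) = 2*(((U - 1*0) - 2)/(U + 1)) = 2*(((U + 0) - 2)/(1 + U)) = 2*((U - 2)/(1 + U)) = 2*((-2 + U)/(1 + U)) = 2*(-2 + U)/(1 + U))
q(a, M) = 2*M + 2*a (q(a, M) = 2*(M + a) = 2*M + 2*a)
1/(q(X(Q(-1, 1)), v) + (-4690 - 1*(-1690))) = 1/((2*(-19/4) + 2*(2*(-2 + 1)/(1 + 1))) + (-4690 - 1*(-1690))) = 1/((-19/2 + 2*(2*(-1)/2)) + (-4690 + 1690)) = 1/((-19/2 + 2*(2*(½)*(-1))) - 3000) = 1/((-19/2 + 2*(-1)) - 3000) = 1/((-19/2 - 2) - 3000) = 1/(-23/2 - 3000) = 1/(-6023/2) = -2/6023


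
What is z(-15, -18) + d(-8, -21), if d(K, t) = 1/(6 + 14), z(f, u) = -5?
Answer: -99/20 ≈ -4.9500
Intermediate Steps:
d(K, t) = 1/20
z(-15, -18) + d(-8, -21) = -5 + 1/20 = -99/20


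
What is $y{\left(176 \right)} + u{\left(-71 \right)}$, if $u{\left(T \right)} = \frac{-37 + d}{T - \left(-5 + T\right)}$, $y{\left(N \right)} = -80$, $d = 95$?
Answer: $- \frac{342}{5} \approx -68.4$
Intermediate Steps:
$u{\left(T \right)} = \frac{58}{5}$ ($u{\left(T \right)} = \frac{-37 + 95}{T - \left(-5 + T\right)} = \frac{58}{5}$)
$y{\left(176 \right)} + u{\left(-71 \right)} = -80 + \frac{58}{5} = - \frac{342}{5}$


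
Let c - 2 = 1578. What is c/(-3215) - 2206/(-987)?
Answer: 1106566/634641 ≈ 1.7436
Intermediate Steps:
c = 1580 (c = 2 + 1578 = 1580)
c/(-3215) - 2206/(-987) = 1580/(-3215) - 2206/(-987) = 1580*(-1/3215) - 2206*(-1/987) = -316/643 + 2206/987 = 1106566/634641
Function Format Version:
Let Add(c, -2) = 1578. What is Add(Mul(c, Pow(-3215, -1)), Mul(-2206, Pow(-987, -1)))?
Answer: Rational(1106566, 634641) ≈ 1.7436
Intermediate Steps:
c = 1580 (c = Add(2, 1578) = 1580)
Add(Mul(c, Pow(-3215, -1)), Mul(-2206, Pow(-987, -1))) = Add(Mul(1580, Pow(-3215, -1)), Mul(-2206, Pow(-987, -1))) = Add(Mul(1580, Rational(-1, 3215)), Mul(-2206, Rational(-1, 987))) = Add(Rational(-316, 643), Rational(2206, 987)) = Rational(1106566, 634641)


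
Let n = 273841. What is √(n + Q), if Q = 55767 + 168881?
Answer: √498489 ≈ 706.04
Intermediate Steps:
Q = 224648
√(n + Q) = √(273841 + 224648) = √498489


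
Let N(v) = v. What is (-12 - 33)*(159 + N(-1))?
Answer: -7110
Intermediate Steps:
(-12 - 33)*(159 + N(-1)) = (-12 - 33)*(159 - 1) = -45*158 = -7110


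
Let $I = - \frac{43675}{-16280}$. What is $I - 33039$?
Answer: $- \frac{107566249}{3256} \approx -33036.0$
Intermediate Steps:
$I = \frac{8735}{3256}$ ($I = \left(-43675\right) \left(- \frac{1}{16280}\right) = \frac{8735}{3256} \approx 2.6827$)
$I - 33039 = \frac{8735}{3256} - 33039 = - \frac{107566249}{3256}$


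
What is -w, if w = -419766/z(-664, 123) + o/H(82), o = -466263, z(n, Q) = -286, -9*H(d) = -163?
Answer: 565869552/23309 ≈ 24277.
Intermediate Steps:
H(d) = 163/9 (H(d) = -⅑*(-163) = 163/9)
w = -565869552/23309 (w = -419766/(-286) - 466263/163/9 = -419766*(-1/286) - 466263*9/163 = 209883/143 - 4196367/163 = -565869552/23309 ≈ -24277.)
-w = -1*(-565869552/23309) = 565869552/23309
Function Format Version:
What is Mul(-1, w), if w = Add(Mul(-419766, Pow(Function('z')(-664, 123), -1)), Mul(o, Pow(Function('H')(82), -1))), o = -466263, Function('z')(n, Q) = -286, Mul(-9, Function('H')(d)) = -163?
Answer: Rational(565869552, 23309) ≈ 24277.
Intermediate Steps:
Function('H')(d) = Rational(163, 9) (Function('H')(d) = Mul(Rational(-1, 9), -163) = Rational(163, 9))
w = Rational(-565869552, 23309) (w = Add(Mul(-419766, Pow(-286, -1)), Mul(-466263, Pow(Rational(163, 9), -1))) = Add(Mul(-419766, Rational(-1, 286)), Mul(-466263, Rational(9, 163))) = Add(Rational(209883, 143), Rational(-4196367, 163)) = Rational(-565869552, 23309) ≈ -24277.)
Mul(-1, w) = Mul(-1, Rational(-565869552, 23309)) = Rational(565869552, 23309)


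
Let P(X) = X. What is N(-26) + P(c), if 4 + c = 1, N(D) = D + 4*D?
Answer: -133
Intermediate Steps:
N(D) = 5*D
c = -3 (c = -4 + 1 = -3)
N(-26) + P(c) = 5*(-26) - 3 = -130 - 3 = -133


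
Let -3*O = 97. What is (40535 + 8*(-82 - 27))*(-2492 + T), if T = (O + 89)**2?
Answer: 28522104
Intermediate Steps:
O = -97/3 (O = -1/3*97 = -97/3 ≈ -32.333)
T = 28900/9 (T = (-97/3 + 89)**2 = (170/3)**2 = 28900/9 ≈ 3211.1)
(40535 + 8*(-82 - 27))*(-2492 + T) = (40535 + 8*(-82 - 27))*(-2492 + 28900/9) = (40535 + 8*(-109))*(6472/9) = (40535 - 872)*(6472/9) = 39663*(6472/9) = 28522104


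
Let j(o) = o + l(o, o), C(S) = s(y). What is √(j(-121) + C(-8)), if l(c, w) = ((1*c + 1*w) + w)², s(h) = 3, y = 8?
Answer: 13*√779 ≈ 362.84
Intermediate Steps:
l(c, w) = (c + 2*w)² (l(c, w) = ((c + w) + w)² = (c + 2*w)²)
C(S) = 3
j(o) = o + 9*o² (j(o) = o + (o + 2*o)² = o + (3*o)² = o + 9*o²)
√(j(-121) + C(-8)) = √(-121*(1 + 9*(-121)) + 3) = √(-121*(1 - 1089) + 3) = √(-121*(-1088) + 3) = √(131648 + 3) = √131651 = 13*√779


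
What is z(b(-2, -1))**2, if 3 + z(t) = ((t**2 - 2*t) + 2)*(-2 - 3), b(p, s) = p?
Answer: 2809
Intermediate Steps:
z(t) = -13 - 5*t**2 + 10*t (z(t) = -3 + ((t**2 - 2*t) + 2)*(-2 - 3) = -3 + (2 + t**2 - 2*t)*(-5) = -3 + (-10 - 5*t**2 + 10*t) = -13 - 5*t**2 + 10*t)
z(b(-2, -1))**2 = (-13 - 5*(-2)**2 + 10*(-2))**2 = (-13 - 5*4 - 20)**2 = (-13 - 20 - 20)**2 = (-53)**2 = 2809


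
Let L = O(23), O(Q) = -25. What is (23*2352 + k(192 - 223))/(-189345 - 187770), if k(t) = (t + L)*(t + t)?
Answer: -57568/377115 ≈ -0.15265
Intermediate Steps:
L = -25
k(t) = 2*t*(-25 + t) (k(t) = (t - 25)*(t + t) = (-25 + t)*(2*t) = 2*t*(-25 + t))
(23*2352 + k(192 - 223))/(-189345 - 187770) = (23*2352 + 2*(192 - 223)*(-25 + (192 - 223)))/(-189345 - 187770) = (54096 + 2*(-31)*(-25 - 31))/(-377115) = (54096 + 2*(-31)*(-56))*(-1/377115) = (54096 + 3472)*(-1/377115) = 57568*(-1/377115) = -57568/377115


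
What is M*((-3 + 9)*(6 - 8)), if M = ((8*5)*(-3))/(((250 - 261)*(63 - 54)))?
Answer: -160/11 ≈ -14.545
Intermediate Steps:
M = 40/33 (M = (40*(-3))/((-11*9)) = -120/(-99) = -120*(-1/99) = 40/33 ≈ 1.2121)
M*((-3 + 9)*(6 - 8)) = 40*((-3 + 9)*(6 - 8))/33 = 40*(6*(-2))/33 = (40/33)*(-12) = -160/11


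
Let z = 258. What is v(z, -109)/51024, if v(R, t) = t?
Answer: -109/51024 ≈ -0.0021362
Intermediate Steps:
v(z, -109)/51024 = -109/51024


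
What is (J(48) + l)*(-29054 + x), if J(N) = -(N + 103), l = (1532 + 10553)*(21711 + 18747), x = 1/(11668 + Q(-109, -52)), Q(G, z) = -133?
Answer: -163860569692741531/11535 ≈ -1.4206e+13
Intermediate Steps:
x = 1/11535 (x = 1/(11668 - 133) = 1/11535 ≈ 8.6693e-5)
l = 488934930 (l = 12085*40458 = 488934930)
J(N) = -103 - N (J(N) = -(103 + N) = -103 - N)
(J(48) + l)*(-29054 + x) = ((-103 - 1*48) + 488934930)*(-29054 + 1/11535) = ((-103 - 48) + 488934930)*(-335137889/11535) = (-151 + 488934930)*(-335137889/11535) = 488934779*(-335137889/11535) = -163860569692741531/11535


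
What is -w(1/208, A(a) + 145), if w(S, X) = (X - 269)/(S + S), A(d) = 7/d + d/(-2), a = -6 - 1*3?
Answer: 112580/9 ≈ 12509.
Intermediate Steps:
a = -9 (a = -6 - 3 = -9)
A(d) = 7/d - d/2 (A(d) = 7/d + d*(-½) = 7/d - d/2)
w(S, X) = (-269 + X)/(2*S) (w(S, X) = (-269 + X)/((2*S)) = (-269 + X)*(1/(2*S)) = (-269 + X)/(2*S))
-w(1/208, A(a) + 145) = -(-269 + ((7/(-9) - ½*(-9)) + 145))/(2*(1/208)) = -(-269 + ((7*(-⅑) + 9/2) + 145))/(2*1/208) = -208*(-269 + ((-7/9 + 9/2) + 145))/2 = -208*(-269 + (67/18 + 145))/2 = -208*(-269 + 2677/18)/2 = -208*(-2165)/(2*18) = -1*(-112580/9) = 112580/9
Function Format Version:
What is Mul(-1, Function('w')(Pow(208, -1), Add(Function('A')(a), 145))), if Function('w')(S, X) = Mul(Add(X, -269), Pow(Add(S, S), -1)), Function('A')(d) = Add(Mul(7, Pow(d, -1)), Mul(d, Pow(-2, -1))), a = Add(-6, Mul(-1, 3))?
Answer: Rational(112580, 9) ≈ 12509.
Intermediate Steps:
a = -9 (a = Add(-6, -3) = -9)
Function('A')(d) = Add(Mul(7, Pow(d, -1)), Mul(Rational(-1, 2), d)) (Function('A')(d) = Add(Mul(7, Pow(d, -1)), Mul(d, Rational(-1, 2))) = Add(Mul(7, Pow(d, -1)), Mul(Rational(-1, 2), d)))
Function('w')(S, X) = Mul(Rational(1, 2), Pow(S, -1), Add(-269, X)) (Function('w')(S, X) = Mul(Add(-269, X), Pow(Mul(2, S), -1)) = Mul(Add(-269, X), Mul(Rational(1, 2), Pow(S, -1))) = Mul(Rational(1, 2), Pow(S, -1), Add(-269, X)))
Mul(-1, Function('w')(Pow(208, -1), Add(Function('A')(a), 145))) = Mul(-1, Mul(Rational(1, 2), Pow(Pow(208, -1), -1), Add(-269, Add(Add(Mul(7, Pow(-9, -1)), Mul(Rational(-1, 2), -9)), 145)))) = Mul(-1, Mul(Rational(1, 2), Pow(Rational(1, 208), -1), Add(-269, Add(Add(Mul(7, Rational(-1, 9)), Rational(9, 2)), 145)))) = Mul(-1, Mul(Rational(1, 2), 208, Add(-269, Add(Add(Rational(-7, 9), Rational(9, 2)), 145)))) = Mul(-1, Mul(Rational(1, 2), 208, Add(-269, Add(Rational(67, 18), 145)))) = Mul(-1, Mul(Rational(1, 2), 208, Add(-269, Rational(2677, 18)))) = Mul(-1, Mul(Rational(1, 2), 208, Rational(-2165, 18))) = Mul(-1, Rational(-112580, 9)) = Rational(112580, 9)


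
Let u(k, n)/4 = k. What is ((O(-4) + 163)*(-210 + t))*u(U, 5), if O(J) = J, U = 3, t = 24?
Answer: -354888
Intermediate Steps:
u(k, n) = 4*k
((O(-4) + 163)*(-210 + t))*u(U, 5) = ((-4 + 163)*(-210 + 24))*(4*3) = (159*(-186))*12 = -29574*12 = -354888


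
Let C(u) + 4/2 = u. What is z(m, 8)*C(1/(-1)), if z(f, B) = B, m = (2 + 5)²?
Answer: -24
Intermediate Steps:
C(u) = -2 + u
m = 49 (m = 7² = 49)
z(m, 8)*C(1/(-1)) = 8*(-2 + 1/(-1)) = 8*(-2 - 1) = 8*(-3) = -24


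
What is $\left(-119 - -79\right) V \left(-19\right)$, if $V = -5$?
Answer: $-3800$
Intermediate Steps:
$\left(-119 - -79\right) V \left(-19\right) = \left(-119 - -79\right) \left(\left(-5\right) \left(-19\right)\right) = \left(-119 + 79\right) 95 = \left(-40\right) 95 = -3800$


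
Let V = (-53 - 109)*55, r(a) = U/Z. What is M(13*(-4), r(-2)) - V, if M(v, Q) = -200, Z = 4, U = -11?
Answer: 8710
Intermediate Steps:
r(a) = -11/4
V = -8910 (V = -162*55 = -8910)
M(13*(-4), r(-2)) - V = -200 - 1*(-8910) = -200 + 8910 = 8710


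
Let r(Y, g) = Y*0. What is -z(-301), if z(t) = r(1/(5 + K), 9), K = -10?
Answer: 0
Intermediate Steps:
r(Y, g) = 0
z(t) = 0
-z(-301) = -1*0 = 0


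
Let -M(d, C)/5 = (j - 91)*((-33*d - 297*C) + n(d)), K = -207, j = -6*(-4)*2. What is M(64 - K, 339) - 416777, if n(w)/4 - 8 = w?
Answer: -23746427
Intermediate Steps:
j = 48 (j = 24*2 = 48)
n(w) = 32 + 4*w
M(d, C) = 6880 - 63855*C - 6235*d (M(d, C) = -5*(48 - 91)*((-33*d - 297*C) + (32 + 4*d)) = -(-215)*((-297*C - 33*d) + (32 + 4*d)) = -(-215)*(32 - 297*C - 29*d) = -5*(-1376 + 1247*d + 12771*C) = 6880 - 63855*C - 6235*d)
M(64 - K, 339) - 416777 = (6880 - 63855*339 - 6235*(64 - 1*(-207))) - 416777 = (6880 - 21646845 - 6235*(64 + 207)) - 416777 = (6880 - 21646845 - 6235*271) - 416777 = (6880 - 21646845 - 1689685) - 416777 = -23329650 - 416777 = -23746427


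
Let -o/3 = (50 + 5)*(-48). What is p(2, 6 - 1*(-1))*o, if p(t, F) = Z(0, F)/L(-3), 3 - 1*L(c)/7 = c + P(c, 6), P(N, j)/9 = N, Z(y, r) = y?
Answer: 0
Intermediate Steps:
P(N, j) = 9*N
L(c) = 21 - 70*c (L(c) = 21 - 7*(c + 9*c) = 21 - 70*c)
o = 7920 (o = -3*(50 + 5)*(-48) = -165*(-48) = -3*(-2640) = 7920)
p(t, F) = 0 (p(t, F) = 0/(21 - 70*(-3)) = 0/(21 + 210) = 0/231 = 0*(1/231) = 0)
p(2, 6 - 1*(-1))*o = 0*7920 = 0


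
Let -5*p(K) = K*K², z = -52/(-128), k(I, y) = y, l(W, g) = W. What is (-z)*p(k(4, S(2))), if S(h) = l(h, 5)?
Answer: 13/20 ≈ 0.65000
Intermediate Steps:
S(h) = h
z = 13/32 (z = -52*(-1/128) = 13/32 ≈ 0.40625)
p(K) = -K³/5 (p(K) = -K*K²/5 = -K³/5)
(-z)*p(k(4, S(2))) = (-1*13/32)*(-⅕*2³) = -(-13)*8/160 = -13/32*(-8/5) = 13/20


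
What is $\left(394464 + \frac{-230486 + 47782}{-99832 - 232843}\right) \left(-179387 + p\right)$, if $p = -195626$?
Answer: $- \frac{49212391184420752}{332675} \approx -1.4793 \cdot 10^{11}$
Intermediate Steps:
$\left(394464 + \frac{-230486 + 47782}{-99832 - 232843}\right) \left(-179387 + p\right) = \left(394464 + \frac{-230486 + 47782}{-99832 - 232843}\right) \left(-179387 - 195626\right) = \left(394464 - \frac{182704}{-332675}\right) \left(-375013\right) = \left(394464 - - \frac{182704}{332675}\right) \left(-375013\right) = \left(394464 + \frac{182704}{332675}\right) \left(-375013\right) = \frac{131228493904}{332675} \left(-375013\right) = - \frac{49212391184420752}{332675}$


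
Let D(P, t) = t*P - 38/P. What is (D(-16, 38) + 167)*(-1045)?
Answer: 3666905/8 ≈ 4.5836e+5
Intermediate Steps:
D(P, t) = -38/P + P*t (D(P, t) = P*t - 38/P = -38/P + P*t)
(D(-16, 38) + 167)*(-1045) = ((-38/(-16) - 16*38) + 167)*(-1045) = ((-38*(-1/16) - 608) + 167)*(-1045) = ((19/8 - 608) + 167)*(-1045) = (-4845/8 + 167)*(-1045) = -3509/8*(-1045) = 3666905/8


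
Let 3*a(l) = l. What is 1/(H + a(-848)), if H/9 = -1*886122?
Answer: -3/23926142 ≈ -1.2539e-7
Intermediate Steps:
a(l) = l/3
H = -7975098 (H = 9*(-1*886122) = 9*(-886122) = -7975098)
1/(H + a(-848)) = 1/(-7975098 + (⅓)*(-848)) = 1/(-7975098 - 848/3) = 1/(-23926142/3) = -3/23926142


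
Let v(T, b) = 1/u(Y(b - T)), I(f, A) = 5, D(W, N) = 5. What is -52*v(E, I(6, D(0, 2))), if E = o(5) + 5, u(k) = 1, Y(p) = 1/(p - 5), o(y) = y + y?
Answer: -52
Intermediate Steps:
o(y) = 2*y
Y(p) = 1/(-5 + p)
E = 15 (E = 2*5 + 5 = 10 + 5 = 15)
v(T, b) = 1 (v(T, b) = 1/1 = 1)
-52*v(E, I(6, D(0, 2))) = -52*1 = -52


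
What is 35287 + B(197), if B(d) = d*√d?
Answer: 35287 + 197*√197 ≈ 38052.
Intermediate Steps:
B(d) = d^(3/2)
35287 + B(197) = 35287 + 197^(3/2) = 35287 + 197*√197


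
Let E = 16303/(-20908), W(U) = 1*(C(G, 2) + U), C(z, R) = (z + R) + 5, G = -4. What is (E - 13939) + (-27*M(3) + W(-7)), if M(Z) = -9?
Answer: -286455903/20908 ≈ -13701.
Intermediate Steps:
C(z, R) = 5 + R + z (C(z, R) = (R + z) + 5 = 5 + R + z)
W(U) = 3 + U (W(U) = 1*((5 + 2 - 4) + U) = 1*(3 + U) = 3 + U)
E = -16303/20908 (E = 16303*(-1/20908) = -16303/20908 ≈ -0.77975)
(E - 13939) + (-27*M(3) + W(-7)) = (-16303/20908 - 13939) + (-27*(-9) + (3 - 7)) = -291452915/20908 + (243 - 4) = -291452915/20908 + 239 = -286455903/20908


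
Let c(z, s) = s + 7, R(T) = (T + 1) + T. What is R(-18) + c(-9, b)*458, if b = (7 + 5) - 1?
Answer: 8209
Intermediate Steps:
b = 11 (b = 12 - 1 = 11)
R(T) = 1 + 2*T (R(T) = (1 + T) + T = 1 + 2*T)
c(z, s) = 7 + s
R(-18) + c(-9, b)*458 = (1 + 2*(-18)) + (7 + 11)*458 = (1 - 36) + 18*458 = -35 + 8244 = 8209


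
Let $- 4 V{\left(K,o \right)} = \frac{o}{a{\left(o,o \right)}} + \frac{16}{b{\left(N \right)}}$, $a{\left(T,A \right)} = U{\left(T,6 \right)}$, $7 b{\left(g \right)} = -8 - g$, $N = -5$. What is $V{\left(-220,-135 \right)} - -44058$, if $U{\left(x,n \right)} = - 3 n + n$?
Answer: $\frac{2115097}{48} \approx 44065.0$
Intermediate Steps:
$U{\left(x,n \right)} = - 2 n$
$b{\left(g \right)} = - \frac{8}{7} - \frac{g}{7}$ ($b{\left(g \right)} = \frac{-8 - g}{7} = - \frac{8}{7} - \frac{g}{7}$)
$a{\left(T,A \right)} = -12$ ($a{\left(T,A \right)} = \left(-2\right) 6 = -12$)
$V{\left(K,o \right)} = \frac{28}{3} + \frac{o}{48}$ ($V{\left(K,o \right)} = - \frac{\frac{o}{-12} + \frac{16}{- \frac{8}{7} - - \frac{5}{7}}}{4} = - \frac{o \left(- \frac{1}{12}\right) + \frac{16}{- \frac{8}{7} + \frac{5}{7}}}{4} = - \frac{- \frac{o}{12} + \frac{16}{- \frac{3}{7}}}{4} = - \frac{- \frac{o}{12} + 16 \left(- \frac{7}{3}\right)}{4} = - \frac{- \frac{o}{12} - \frac{112}{3}}{4} = - \frac{- \frac{112}{3} - \frac{o}{12}}{4} = \frac{28}{3} + \frac{o}{48}$)
$V{\left(-220,-135 \right)} - -44058 = \left(\frac{28}{3} + \frac{1}{48} \left(-135\right)\right) - -44058 = \left(\frac{28}{3} - \frac{45}{16}\right) + 44058 = \frac{313}{48} + 44058 = \frac{2115097}{48}$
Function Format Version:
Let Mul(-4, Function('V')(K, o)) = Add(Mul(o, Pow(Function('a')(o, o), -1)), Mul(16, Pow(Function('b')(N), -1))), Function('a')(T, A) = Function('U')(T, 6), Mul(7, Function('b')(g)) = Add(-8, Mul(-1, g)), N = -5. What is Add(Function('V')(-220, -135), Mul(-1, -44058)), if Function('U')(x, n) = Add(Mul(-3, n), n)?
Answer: Rational(2115097, 48) ≈ 44065.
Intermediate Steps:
Function('U')(x, n) = Mul(-2, n)
Function('b')(g) = Add(Rational(-8, 7), Mul(Rational(-1, 7), g)) (Function('b')(g) = Mul(Rational(1, 7), Add(-8, Mul(-1, g))) = Add(Rational(-8, 7), Mul(Rational(-1, 7), g)))
Function('a')(T, A) = -12 (Function('a')(T, A) = Mul(-2, 6) = -12)
Function('V')(K, o) = Add(Rational(28, 3), Mul(Rational(1, 48), o)) (Function('V')(K, o) = Mul(Rational(-1, 4), Add(Mul(o, Pow(-12, -1)), Mul(16, Pow(Add(Rational(-8, 7), Mul(Rational(-1, 7), -5)), -1)))) = Mul(Rational(-1, 4), Add(Mul(o, Rational(-1, 12)), Mul(16, Pow(Add(Rational(-8, 7), Rational(5, 7)), -1)))) = Mul(Rational(-1, 4), Add(Mul(Rational(-1, 12), o), Mul(16, Pow(Rational(-3, 7), -1)))) = Mul(Rational(-1, 4), Add(Mul(Rational(-1, 12), o), Mul(16, Rational(-7, 3)))) = Mul(Rational(-1, 4), Add(Mul(Rational(-1, 12), o), Rational(-112, 3))) = Mul(Rational(-1, 4), Add(Rational(-112, 3), Mul(Rational(-1, 12), o))) = Add(Rational(28, 3), Mul(Rational(1, 48), o)))
Add(Function('V')(-220, -135), Mul(-1, -44058)) = Add(Add(Rational(28, 3), Mul(Rational(1, 48), -135)), Mul(-1, -44058)) = Add(Add(Rational(28, 3), Rational(-45, 16)), 44058) = Add(Rational(313, 48), 44058) = Rational(2115097, 48)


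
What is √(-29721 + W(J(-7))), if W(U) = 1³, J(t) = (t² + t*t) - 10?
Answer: 2*I*√7430 ≈ 172.4*I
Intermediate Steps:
J(t) = -10 + 2*t² (J(t) = (t² + t²) - 10 = 2*t² - 10 = -10 + 2*t²)
W(U) = 1
√(-29721 + W(J(-7))) = √(-29721 + 1) = √(-29720) = 2*I*√7430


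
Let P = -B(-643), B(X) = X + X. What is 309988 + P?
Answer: 311274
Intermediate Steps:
B(X) = 2*X
P = 1286 (P = -2*(-643) = -1*(-1286) = 1286)
309988 + P = 309988 + 1286 = 311274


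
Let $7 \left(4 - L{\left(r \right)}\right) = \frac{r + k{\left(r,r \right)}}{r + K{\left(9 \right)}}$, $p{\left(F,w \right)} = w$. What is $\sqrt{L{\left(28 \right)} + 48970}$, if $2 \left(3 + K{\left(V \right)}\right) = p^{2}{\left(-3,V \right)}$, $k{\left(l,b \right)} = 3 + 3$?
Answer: $\frac{\sqrt{41181635530}}{917} \approx 221.3$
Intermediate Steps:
$k{\left(l,b \right)} = 6$
$K{\left(V \right)} = -3 + \frac{V^{2}}{2}$
$L{\left(r \right)} = 4 - \frac{6 + r}{7 \left(\frac{75}{2} + r\right)}$ ($L{\left(r \right)} = 4 - \frac{\left(r + 6\right) \frac{1}{r - \left(3 - \frac{9^{2}}{2}\right)}}{7} = 4 - \frac{\left(6 + r\right) \frac{1}{r + \left(-3 + \frac{1}{2} \cdot 81\right)}}{7} = 4 - \frac{\left(6 + r\right) \frac{1}{r + \left(-3 + \frac{81}{2}\right)}}{7} = 4 - \frac{\left(6 + r\right) \frac{1}{r + \frac{75}{2}}}{7} = 4 - \frac{\left(6 + r\right) \frac{1}{\frac{75}{2} + r}}{7} = 4 - \frac{\frac{1}{\frac{75}{2} + r} \left(6 + r\right)}{7} = 4 - \frac{6 + r}{7 \left(\frac{75}{2} + r\right)}$)
$\sqrt{L{\left(28 \right)} + 48970} = \sqrt{\frac{18 \left(116 + 3 \cdot 28\right)}{7 \left(75 + 2 \cdot 28\right)} + 48970} = \sqrt{\frac{18 \left(116 + 84\right)}{7 \left(75 + 56\right)} + 48970} = \sqrt{\frac{18}{7} \cdot \frac{1}{131} \cdot 200 + 48970} = \sqrt{\frac{3600}{917} + 48970} = \sqrt{\frac{44909090}{917}} = \frac{\sqrt{41181635530}}{917}$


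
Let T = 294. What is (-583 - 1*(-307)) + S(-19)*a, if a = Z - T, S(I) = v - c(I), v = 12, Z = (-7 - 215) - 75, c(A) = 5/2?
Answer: -11781/2 ≈ -5890.5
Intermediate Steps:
c(A) = 5/2 (c(A) = 5*(½) = 5/2)
Z = -297 (Z = -222 - 75 = -297)
S(I) = 19/2 (S(I) = 12 - 1*5/2 = 12 - 5/2 = 19/2)
a = -591 (a = -297 - 1*294 = -297 - 294 = -591)
(-583 - 1*(-307)) + S(-19)*a = (-583 - 1*(-307)) + (19/2)*(-591) = (-583 + 307) - 11229/2 = -276 - 11229/2 = -11781/2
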